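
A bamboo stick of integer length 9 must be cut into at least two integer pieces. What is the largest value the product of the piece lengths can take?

Let m[k] be the best product for length k (with at least one cut). For each first piece i, the rest contributes max(k−i, m[k−i]).
m[2] = 1×max(1,0) = 1×1 = 1
m[3] = max(1×2, 2×1) = 2
m[4] = max(1×3, 2×2, 3×1) = 4
m[5] = max(1×4, 2×3, 3×2, 4×1) = 6
m[6] = max(1×6, 2×4, 3×3, 4×2, 5×1) = 9
m[7] = max(1×9, 2×6, 3×4, 4×3, 5×2, 6×1) = 12
m[8] = max(1×12, 2×9, 3×6, …, 6×2, 7×1) = 18
m[9] = max(1×18, 2×12, 3×9, …, 7×2, 8×1) = 27
One optimal split: 3 + 3 + 3; product 3×3×3 = 27.

27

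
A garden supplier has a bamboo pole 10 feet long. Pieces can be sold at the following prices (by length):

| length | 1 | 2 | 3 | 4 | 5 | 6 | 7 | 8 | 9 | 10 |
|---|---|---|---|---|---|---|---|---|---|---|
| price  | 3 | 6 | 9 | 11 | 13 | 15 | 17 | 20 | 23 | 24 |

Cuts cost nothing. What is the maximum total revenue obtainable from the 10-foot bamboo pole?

30

Build v[k] bottom-up: v[k] = max over allowed piece i of (p[i] + v[k−i]).
v[1] = 3
v[2] = 6  (first piece 1, then v[1]=3)
v[3] = 9  (first piece 1, then v[2]=6)
v[4] = 12  (first piece 1, then v[3]=9)
v[5] = 15  (first piece 1, then v[4]=12)
v[6] = 18  (first piece 1, then v[5]=15)
v[7] = 21  (first piece 1, then v[6]=18)
v[8] = 24  (first piece 1, then v[7]=21)
v[9] = 27  (first piece 1, then v[8]=24)
v[10] = 30  (first piece 1, then v[9]=27)
One optimal cutting: 1 + 1 + 1 + 1 + 1 + 1 + 1 + 1 + 1 + 1 → $3 + $3 + $3 + $3 + $3 + $3 + $3 + $3 + $3 + $3 = $30.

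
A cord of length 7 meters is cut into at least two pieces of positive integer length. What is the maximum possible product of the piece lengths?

12

Fill f[k] for k=2..7: at each k try every first piece i and multiply by the better of (k−i) uncut or f[k−i].
f[2] = 1*max(1,0) = 1*1 = 1
f[3] = max(1*2, 2*1) = 2
f[4] = max(1*3, 2*2, 3*1) = 4
f[5] = max(1*4, 2*3, 3*2, 4*1) = 6
f[6] = max(1*6, 2*4, 3*3, 4*2, 5*1) = 9
f[7] = max(1*9, 2*6, 3*4, 4*3, 5*2, 6*1) = 12
One optimal split: 3 + 2 + 2; product 3*2*2 = 12.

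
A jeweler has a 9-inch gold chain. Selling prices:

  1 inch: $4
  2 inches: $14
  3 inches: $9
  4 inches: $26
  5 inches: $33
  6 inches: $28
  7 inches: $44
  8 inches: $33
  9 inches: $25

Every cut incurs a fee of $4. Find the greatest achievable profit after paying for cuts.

Let v[k] be the best obtainable value from length k. For each k, try every first piece i and keep the best of price[i] + v[k−i] minus the 4 cut fee when i<k.
v[1] = 4
v[2] = max(4+4-4, 14+0) = 14
v[3] = max(4+14-4, 14+4-4, 9+0) = 14
v[4] = max(4+14-4, 14+14-4, 9+4-4, 26+0) = 26
v[5] = max(4+26-4, 14+14-4, 9+14-4, 26+4-4, 33+0) = 33
v[6] = max(4+33-4, 14+26-4, 9+14-4, 26+14-4, 33+4-4, 28+0) = 36
v[7] = max(4+36-4, 14+33-4, 9+26-4, …, 28+4-4, 44+0) = 44
v[8] = max(4+44-4, 14+36-4, 9+33-4, …, 44+4-4, 33+0) = 48
v[9] = max(4+48-4, 14+44-4, 9+36-4, …, 33+4-4, 25+0) = 55
One optimal plan: pieces 5 + 4 (1 cut) → $59 − $4 = $55.

55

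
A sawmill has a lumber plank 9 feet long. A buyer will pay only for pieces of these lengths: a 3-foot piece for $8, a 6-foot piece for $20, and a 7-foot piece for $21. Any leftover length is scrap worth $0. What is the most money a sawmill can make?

28

Consider every possible first cut. r[k] is the best of p[i]+r[k−i] over all sellable i≤k.
r[1] = 0
r[2] = 0
r[3] = 8
r[4] = 8
r[5] = 8
r[6] = max(8+8, 20+0) = 20
r[7] = max(8+8, 20+0, 21+0) = 21
r[8] = max(8+8, 20+0, 21+0) = 21
r[9] = max(8+20, 20+8, 21+0) = 28
One optimal cutting: 6 + 3 → $28.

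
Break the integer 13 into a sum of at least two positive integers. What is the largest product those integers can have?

108

Fill prod[k] for k=2..13: at each k try every first piece i and multiply by the better of (k−i) uncut or prod[k−i].
prod[2] = 1×max(1,0) = 1×1 = 1
prod[3] = max(1×2, 2×1) = 2
prod[4] = max(1×3, 2×2, 3×1) = 4
prod[5] = max(1×4, 2×3, 3×2, 4×1) = 6
prod[6] = max(1×6, 2×4, 3×3, 4×2, 5×1) = 9
prod[7] = max(1×9, 2×6, 3×4, 4×3, 5×2, 6×1) = 12
prod[8] = max(1×12, 2×9, 3×6, …, 6×2, 7×1) = 18
prod[9] = max(1×18, 2×12, 3×9, …, 7×2, 8×1) = 27
prod[10] = max(1×27, 2×18, 3×12, …, 8×2, 9×1) = 36
prod[11] = max(1×36, 2×27, 3×18, …, 9×2, 10×1) = 54
prod[12] = max(1×54, 2×36, 3×27, …, 10×2, 11×1) = 81
prod[13] = max(1×81, 2×54, 3×36, …, 11×2, 12×1) = 108
One optimal split: 3 + 3 + 3 + 2 + 2; product 3×3×3×2×2 = 108.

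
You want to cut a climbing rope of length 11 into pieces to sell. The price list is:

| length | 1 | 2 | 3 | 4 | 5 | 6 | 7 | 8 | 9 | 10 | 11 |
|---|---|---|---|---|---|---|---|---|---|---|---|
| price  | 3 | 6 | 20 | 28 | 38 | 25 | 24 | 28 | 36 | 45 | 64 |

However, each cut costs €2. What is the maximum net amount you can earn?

Let net[k] be the best obtainable value from length k. For each k, try every first piece i and keep the best of price[i] + net[k−i] minus the 2 cut fee when i<k.
net[1] = 3
net[2] = 6
net[3] = 20
net[4] = 28
net[5] = 38
net[6] = 39  (first piece 1, then net[5]=38)
net[7] = 46  (first piece 3, then net[4]=28)
net[8] = 56  (first piece 3, then net[5]=38)
net[9] = 64  (first piece 4, then net[5]=38)
net[10] = 74  (first piece 5, then net[5]=38)
net[11] = 75  (first piece 1, then net[10]=74)
One optimal plan: pieces 5 + 5 + 1 (2 cuts) → €79 − €4 = €75.

75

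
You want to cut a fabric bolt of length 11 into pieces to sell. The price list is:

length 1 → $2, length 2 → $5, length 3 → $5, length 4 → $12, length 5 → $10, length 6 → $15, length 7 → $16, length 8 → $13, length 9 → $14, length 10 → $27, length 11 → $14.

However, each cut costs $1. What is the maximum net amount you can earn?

Build net[k] bottom-up: net[k] = max over allowed piece i of (p[i] + net[k−i]) − 1 per cut.
net[1] = 2
net[2] = 5
net[3] = 6  (first piece 1, then net[2]=5)
net[4] = 12
net[5] = 13  (first piece 1, then net[4]=12)
net[6] = 16  (first piece 2, then net[4]=12)
net[7] = 17  (first piece 1, then net[6]=16)
net[8] = 23  (first piece 4, then net[4]=12)
net[9] = 24  (first piece 1, then net[8]=23)
net[10] = 27  (first piece 2, then net[8]=23)
net[11] = 28  (first piece 1, then net[10]=27)
One optimal plan: pieces 4 + 4 + 2 + 1 (3 cuts) → $31 − $3 = $28.

28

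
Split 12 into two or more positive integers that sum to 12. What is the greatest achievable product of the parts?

Fill f[k] for k=2..12: at each k try every first piece i and multiply by the better of (k−i) uncut or f[k−i].
f[2] = 1×max(1,0) = 1×1 = 1
f[3] = max(1×2, 2×1) = 2
f[4] = max(1×3, 2×2, 3×1) = 4
f[5] = max(1×4, 2×3, 3×2, 4×1) = 6
f[6] = max(1×6, 2×4, 3×3, 4×2, 5×1) = 9
f[7] = max(1×9, 2×6, 3×4, 4×3, 5×2, 6×1) = 12
f[8] = max(1×12, 2×9, 3×6, …, 6×2, 7×1) = 18
f[9] = max(1×18, 2×12, 3×9, …, 7×2, 8×1) = 27
f[10] = max(1×27, 2×18, 3×12, …, 8×2, 9×1) = 36
f[11] = max(1×36, 2×27, 3×18, …, 9×2, 10×1) = 54
f[12] = max(1×54, 2×36, 3×27, …, 10×2, 11×1) = 81
One optimal split: 3 + 3 + 3 + 3; product 3×3×3×3 = 81.

81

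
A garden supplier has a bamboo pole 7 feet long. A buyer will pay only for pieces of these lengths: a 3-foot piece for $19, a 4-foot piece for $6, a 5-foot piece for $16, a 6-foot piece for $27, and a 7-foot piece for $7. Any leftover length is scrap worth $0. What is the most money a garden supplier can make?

38

Consider every possible first cut. r[k] is the best of p[i]+r[k−i] over all sellable i≤k.
r[1] = 0
r[2] = 0
r[3] = 19
r[4] = 19
r[5] = 19
r[6] = 38  (first piece 3, then r[3]=19)
r[7] = 38
One optimal cutting: pieces 3 + 3 with 1 foot of scrap → $38.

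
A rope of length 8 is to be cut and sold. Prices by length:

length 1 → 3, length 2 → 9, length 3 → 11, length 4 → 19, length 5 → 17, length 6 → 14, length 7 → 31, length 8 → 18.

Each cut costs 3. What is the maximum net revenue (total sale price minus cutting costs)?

Build net[k] bottom-up: net[k] = max over allowed piece i of (p[i] + net[k−i]) − 3 per cut.
net[1] = 3
net[2] = 9
net[3] = 11
net[4] = 19
net[5] = 19  (first piece 1, then net[4]=19)
net[6] = 25  (first piece 2, then net[4]=19)
net[7] = 31
net[8] = 35  (first piece 4, then net[4]=19)
One optimal plan: pieces 4 + 4 (1 cut) → 38 − 3 = 35.

35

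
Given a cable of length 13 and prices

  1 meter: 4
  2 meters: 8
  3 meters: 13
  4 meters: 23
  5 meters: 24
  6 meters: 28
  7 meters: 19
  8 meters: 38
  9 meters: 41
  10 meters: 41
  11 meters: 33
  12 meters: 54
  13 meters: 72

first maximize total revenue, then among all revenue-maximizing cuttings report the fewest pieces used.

4

Let r[k] be the best obtainable value from length k. For each k, try every first piece i and keep the best of price[i] + r[k−i].
r[1] = 4
r[2] = 8  (first piece 1, then r[1]=4)
r[3] = 13
r[4] = 23
r[5] = 27  (first piece 1, then r[4]=23)
r[6] = 31  (first piece 1, then r[5]=27)
r[7] = 36  (first piece 3, then r[4]=23)
r[8] = 46  (first piece 4, then r[4]=23)
r[9] = 50  (first piece 1, then r[8]=46)
r[10] = 54  (first piece 1, then r[9]=50)
r[11] = 59  (first piece 3, then r[8]=46)
r[12] = 69  (first piece 4, then r[8]=46)
r[13] = 73  (first piece 1, then r[12]=69)
Maximum revenue is 73.
Now minimize piece count subject to staying optimal: for each k, pieces[k] = 1 + min over i with p[i]+r[k−i]=r[k] of pieces[k−i].
pieces[10] = 3
pieces[11] = 3
pieces[12] = 3
pieces[13] = 4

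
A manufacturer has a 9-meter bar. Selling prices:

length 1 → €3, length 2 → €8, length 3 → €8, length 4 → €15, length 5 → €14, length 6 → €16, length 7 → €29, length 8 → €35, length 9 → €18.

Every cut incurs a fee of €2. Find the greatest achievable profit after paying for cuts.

36

Build v[k] bottom-up: v[k] = max over allowed piece i of (p[i] + v[k−i]) − 2 per cut.
v[1] = 3
v[2] = 8
v[3] = 9  (first piece 1, then v[2]=8)
v[4] = 15
v[5] = 16  (first piece 1, then v[4]=15)
v[6] = 21  (first piece 2, then v[4]=15)
v[7] = 29
v[8] = 35
v[9] = 36  (first piece 1, then v[8]=35)
One optimal plan: pieces 8 + 1 (1 cut) → €38 − €2 = €36.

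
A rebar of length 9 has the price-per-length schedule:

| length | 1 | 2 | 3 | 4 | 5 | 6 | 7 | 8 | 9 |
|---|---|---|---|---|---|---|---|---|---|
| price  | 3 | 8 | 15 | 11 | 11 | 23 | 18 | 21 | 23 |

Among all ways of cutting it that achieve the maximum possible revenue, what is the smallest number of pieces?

3

Let r[k] be the best obtainable value from length k. For each k, try every first piece i and keep the best of price[i] + r[k−i].
r[1] = 3
r[2] = 8
r[3] = 15
r[4] = 18  (first piece 1, then r[3]=15)
r[5] = 23  (first piece 2, then r[3]=15)
r[6] = 30  (first piece 3, then r[3]=15)
r[7] = 33  (first piece 1, then r[6]=30)
r[8] = 38  (first piece 2, then r[6]=30)
r[9] = 45  (first piece 3, then r[6]=30)
Maximum revenue is ₹45.
Now minimize piece count subject to staying optimal: for each k, pieces[k] = 1 + min over i with p[i]+r[k−i]=r[k] of pieces[k−i].
pieces[6] = 2
pieces[7] = 3
pieces[8] = 3
pieces[9] = 3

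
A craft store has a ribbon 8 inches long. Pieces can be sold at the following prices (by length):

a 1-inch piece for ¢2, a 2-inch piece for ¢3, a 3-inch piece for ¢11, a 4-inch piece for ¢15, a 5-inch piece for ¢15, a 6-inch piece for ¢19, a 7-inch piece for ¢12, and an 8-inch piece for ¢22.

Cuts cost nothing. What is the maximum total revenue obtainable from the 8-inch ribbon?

30

Build r[k] bottom-up: r[k] = max over allowed piece i of (p[i] + r[k−i]).
r[1] = 2
r[2] = max(2+2, 3+0) = 4
r[3] = max(2+4, 3+2, 11+0) = 11
r[4] = max(2+11, 3+4, 11+2, 15+0) = 15
r[5] = max(2+15, 3+11, 11+4, 15+2, 15+0) = 17
r[6] = max(2+17, 3+15, 11+11, 15+4, 15+2, 19+0) = 22
r[7] = max(2+22, 3+17, 11+15, …, 19+2, 12+0) = 26
r[8] = max(2+26, 3+22, 11+17, …, 12+2, 22+0) = 30
One optimal cutting: 4 + 4 → ¢15 + ¢15 = ¢30.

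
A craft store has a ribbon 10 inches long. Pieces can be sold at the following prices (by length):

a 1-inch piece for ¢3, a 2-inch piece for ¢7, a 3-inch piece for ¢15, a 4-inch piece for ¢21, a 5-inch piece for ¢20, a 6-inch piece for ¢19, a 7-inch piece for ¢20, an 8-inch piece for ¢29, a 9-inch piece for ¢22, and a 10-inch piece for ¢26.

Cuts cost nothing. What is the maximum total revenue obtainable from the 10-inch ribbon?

51

Consider every possible first cut. r[k] is the best of p[i]+r[k−i] over all sellable i≤k.
r[1] = 3
r[2] = max(3+3, 7+0) = 7
r[3] = max(3+7, 7+3, 15+0) = 15
r[4] = max(3+15, 7+7, 15+3, 21+0) = 21
r[5] = max(3+21, 7+15, 15+7, 21+3, 20+0) = 24
r[6] = max(3+24, 7+21, 15+15, 21+7, 20+3, 19+0) = 30
r[7] = max(3+30, 7+24, 15+21, …, 19+3, 20+0) = 36
r[8] = max(3+36, 7+30, 15+24, …, 20+3, 29+0) = 42
r[9] = max(3+42, 7+36, 15+30, …, 29+3, 22+0) = 45
r[10] = max(3+45, 7+42, 15+36, …, 22+3, 26+0) = 51
One optimal cutting: 4 + 3 + 3 → ¢21 + ¢15 + ¢15 = ¢51.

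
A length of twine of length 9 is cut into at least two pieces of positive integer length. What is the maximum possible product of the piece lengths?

Let prod[k] be the best product for length k (with at least one cut). For each first piece i, the rest contributes max(k−i, prod[k−i]).
prod[2] = 1×max(1,0) = 1×1 = 1
prod[3] = 1×max(2,1) = 1×2 = 2
prod[4] = 2×max(2,1) = 2×2 = 4
prod[5] = 2×max(3,2) = 2×3 = 6
prod[6] = 3×max(3,2) = 3×3 = 9
prod[7] = 2×max(5,6) = 2×6 = 12
prod[8] = 2×max(6,9) = 2×9 = 18
prod[9] = 3×max(6,9) = 3×9 = 27
One optimal split: 3 + 3 + 3; product 3×3×3 = 27.

27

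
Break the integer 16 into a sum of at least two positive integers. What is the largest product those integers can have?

Let prod[k] be the best product for length k (with at least one cut). For each first piece i, the rest contributes max(k−i, prod[k−i]).
prod[2] = 1*max(1,0) = 1*1 = 1
prod[3] = 1*max(2,1) = 1*2 = 2
prod[4] = 2*max(2,1) = 2*2 = 4
prod[5] = 2*max(3,2) = 2*3 = 6
prod[6] = 3*max(3,2) = 3*3 = 9
prod[7] = 2*max(5,6) = 2*6 = 12
prod[8] = 2*max(6,9) = 2*9 = 18
prod[9] = 3*max(6,9) = 3*9 = 27
prod[10] = 2*max(8,18) = 2*18 = 36
prod[11] = 2*max(9,27) = 2*27 = 54
prod[12] = 3*max(9,27) = 3*27 = 81
prod[13] = 2*max(11,54) = 2*54 = 108
prod[14] = 2*max(12,81) = 2*81 = 162
prod[15] = 3*max(12,81) = 3*81 = 243
prod[16] = 2*max(14,162) = 2*162 = 324
One optimal split: 3 + 3 + 3 + 3 + 2 + 2; product 3*3*3*3*2*2 = 324.

324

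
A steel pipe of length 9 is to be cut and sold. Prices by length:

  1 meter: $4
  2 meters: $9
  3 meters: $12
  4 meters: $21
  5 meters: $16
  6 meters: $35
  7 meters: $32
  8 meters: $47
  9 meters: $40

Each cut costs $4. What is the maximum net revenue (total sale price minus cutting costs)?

Consider every possible first cut. net[k] is the best of p[i]+net[k−i] over all sellable i≤k, charging 4 whenever i<k.
net[1] = 4
net[2] = 9
net[3] = 12
net[4] = 21
net[5] = 21  (first piece 1, then net[4]=21)
net[6] = 35
net[7] = 35  (first piece 1, then net[6]=35)
net[8] = 47
net[9] = 47  (first piece 1, then net[8]=47)
One optimal plan: pieces 8 + 1 (1 cut) → $51 − $4 = $47.

47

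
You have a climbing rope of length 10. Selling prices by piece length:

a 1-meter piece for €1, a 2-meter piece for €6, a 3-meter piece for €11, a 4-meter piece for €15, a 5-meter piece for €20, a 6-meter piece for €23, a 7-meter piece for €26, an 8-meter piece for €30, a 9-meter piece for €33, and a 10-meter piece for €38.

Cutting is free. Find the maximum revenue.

Let r[k] be the best obtainable value from length k. For each k, try every first piece i and keep the best of price[i] + r[k−i].
r[1] = 1
r[2] = 6
r[3] = 11
r[4] = 15
r[5] = 20
r[6] = 23
r[7] = 26  (first piece 2, then r[5]=20)
r[8] = 31  (first piece 3, then r[5]=20)
r[9] = 35  (first piece 4, then r[5]=20)
r[10] = 40  (first piece 5, then r[5]=20)
One optimal cutting: 5 + 5 → €20 + €20 = €40.

40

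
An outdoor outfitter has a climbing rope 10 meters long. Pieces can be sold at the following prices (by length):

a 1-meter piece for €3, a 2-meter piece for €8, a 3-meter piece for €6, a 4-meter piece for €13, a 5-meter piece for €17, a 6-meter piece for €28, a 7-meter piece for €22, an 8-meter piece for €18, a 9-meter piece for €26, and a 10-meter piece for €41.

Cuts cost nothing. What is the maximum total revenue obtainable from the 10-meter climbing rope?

44

Build r[k] bottom-up: r[k] = max over allowed piece i of (p[i] + r[k−i]).
r[1] = 3
r[2] = 8
r[3] = 11  (first piece 1, then r[2]=8)
r[4] = 16  (first piece 2, then r[2]=8)
r[5] = 19  (first piece 1, then r[4]=16)
r[6] = 28
r[7] = 31  (first piece 1, then r[6]=28)
r[8] = 36  (first piece 2, then r[6]=28)
r[9] = 39  (first piece 1, then r[8]=36)
r[10] = 44  (first piece 2, then r[8]=36)
One optimal cutting: 6 + 2 + 2 → €28 + €8 + €8 = €44.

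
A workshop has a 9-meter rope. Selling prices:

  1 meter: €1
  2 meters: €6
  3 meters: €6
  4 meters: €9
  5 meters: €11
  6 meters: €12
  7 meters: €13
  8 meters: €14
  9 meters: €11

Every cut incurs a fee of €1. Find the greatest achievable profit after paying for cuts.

21

Consider every possible first cut. v[k] is the best of p[i]+v[k−i] over all sellable i≤k, charging 1 whenever i<k.
v[1] = 1
v[2] = max(1+1-1, 6+0) = 6
v[3] = max(1+6-1, 6+1-1, 6+0) = 6
v[4] = max(1+6-1, 6+6-1, 6+1-1, 9+0) = 11
v[5] = max(1+11-1, 6+6-1, 6+6-1, 9+1-1, 11+0) = 11
v[6] = max(1+11-1, 6+11-1, 6+6-1, 9+6-1, 11+1-1, 12+0) = 16
v[7] = max(1+16-1, 6+11-1, 6+11-1, …, 12+1-1, 13+0) = 16
v[8] = max(1+16-1, 6+16-1, 6+11-1, …, 13+1-1, 14+0) = 21
v[9] = max(1+21-1, 6+16-1, 6+16-1, …, 14+1-1, 11+0) = 21
One optimal plan: pieces 2 + 2 + 2 + 2 + 1 (4 cuts) → €25 − €4 = €21.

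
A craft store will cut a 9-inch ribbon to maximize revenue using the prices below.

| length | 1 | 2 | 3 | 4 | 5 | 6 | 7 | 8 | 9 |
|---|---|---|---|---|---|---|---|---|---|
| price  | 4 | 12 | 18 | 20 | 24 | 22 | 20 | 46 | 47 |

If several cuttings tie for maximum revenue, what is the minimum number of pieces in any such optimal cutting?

Build r[k] bottom-up: r[k] = max over allowed piece i of (p[i] + r[k−i]).
r[1] = 4
r[2] = max(4+4, 12+0) = 12
r[3] = max(4+12, 12+4, 18+0) = 18
r[4] = max(4+18, 12+12, 18+4, 20+0) = 24
r[5] = max(4+24, 12+18, 18+12, 20+4, 24+0) = 30
r[6] = max(4+30, 12+24, 18+18, 20+12, 24+4, 22+0) = 36
r[7] = max(4+36, 12+30, 18+24, …, 22+4, 20+0) = 42
r[8] = max(4+42, 12+36, 18+30, …, 20+4, 46+0) = 48
r[9] = max(4+48, 12+42, 18+36, …, 46+4, 47+0) = 54
Maximum revenue is ¢54.
Now minimize piece count subject to staying optimal: for each k, pieces[k] = 1 + min over i with p[i]+r[k−i]=r[k] of pieces[k−i].
pieces[6] = 2
pieces[7] = 3
pieces[8] = 3
pieces[9] = 3

3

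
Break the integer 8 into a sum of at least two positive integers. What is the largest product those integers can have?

18

Let f[k] be the best product for length k (with at least one cut). For each first piece i, the rest contributes max(k−i, f[k−i]).
f[2] = 1×max(1,0) = 1×1 = 1
f[3] = 1×max(2,1) = 1×2 = 2
f[4] = 2×max(2,1) = 2×2 = 4
f[5] = 2×max(3,2) = 2×3 = 6
f[6] = 3×max(3,2) = 3×3 = 9
f[7] = 2×max(5,6) = 2×6 = 12
f[8] = 2×max(6,9) = 2×9 = 18
One optimal split: 3 + 3 + 2; product 3×3×2 = 18.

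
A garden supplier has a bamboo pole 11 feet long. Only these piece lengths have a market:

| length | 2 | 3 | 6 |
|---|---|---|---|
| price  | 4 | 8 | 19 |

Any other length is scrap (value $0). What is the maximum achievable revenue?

Consider every possible first cut. best[k] is the best of p[i]+best[k−i] over all sellable i≤k.
best[1] = 0
best[2] = 4
best[3] = max(4+0, 8+0) = 8
best[4] = max(4+4, 8+0) = 8
best[5] = max(4+8, 8+4) = 12
best[6] = max(4+8, 8+8, 19+0) = 19
best[7] = max(4+12, 8+8, 19+0) = 19
best[8] = max(4+19, 8+12, 19+4) = 23
best[9] = max(4+19, 8+19, 19+8) = 27
best[10] = max(4+23, 8+19, 19+8) = 27
best[11] = max(4+27, 8+23, 19+12) = 31
One optimal cutting: 6 + 3 + 2 → $31.

31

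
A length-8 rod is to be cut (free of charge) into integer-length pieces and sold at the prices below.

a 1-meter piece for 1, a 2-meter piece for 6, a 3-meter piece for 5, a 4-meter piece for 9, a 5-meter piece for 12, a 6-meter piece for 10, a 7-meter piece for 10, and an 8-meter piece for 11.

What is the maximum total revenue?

Build r[k] bottom-up: r[k] = max over allowed piece i of (p[i] + r[k−i]).
r[1] = 1
r[2] = 6
r[3] = 7  (first piece 1, then r[2]=6)
r[4] = 12  (first piece 2, then r[2]=6)
r[5] = 13  (first piece 1, then r[4]=12)
r[6] = 18  (first piece 2, then r[4]=12)
r[7] = 19  (first piece 1, then r[6]=18)
r[8] = 24  (first piece 2, then r[6]=18)
One optimal cutting: 2 + 2 + 2 + 2 → 6 + 6 + 6 + 6 = 24.

24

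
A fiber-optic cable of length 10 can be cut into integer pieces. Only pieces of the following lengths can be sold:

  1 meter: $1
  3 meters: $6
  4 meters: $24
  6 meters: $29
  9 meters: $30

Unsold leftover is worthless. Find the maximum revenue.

53

Build best[k] bottom-up: best[k] = max over allowed piece i of (p[i] + best[k−i]).
best[1] = 1
best[2] = 2  (first piece 1, then best[1]=1)
best[3] = 6
best[4] = 24
best[5] = 25  (first piece 1, then best[4]=24)
best[6] = 29
best[7] = 30  (first piece 1, then best[6]=29)
best[8] = 48  (first piece 4, then best[4]=24)
best[9] = 49  (first piece 1, then best[8]=48)
best[10] = 53  (first piece 4, then best[6]=29)
One optimal cutting: 6 + 4 → $53.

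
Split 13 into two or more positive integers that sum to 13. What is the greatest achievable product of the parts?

108

Define P[k] = max over 1≤i<k of i · max(k−i, P[k−i]); the inner max lets the remainder stay uncut if that's better.
Small cases: P[2]=1, P[3]=2, P[4]=4, P[5]=6, P[6]=9, P[7]=12, P[8]=18.
P[9] = 3·max(6,9) = 3·9 = 27
P[10] = 2·max(8,18) = 2·18 = 36
P[11] = 2·max(9,27) = 2·27 = 54
P[12] = 3·max(9,27) = 3·27 = 81
P[13] = 2·max(11,54) = 2·54 = 108
One optimal split: 3 + 3 + 3 + 2 + 2; product 3·3·3·2·2 = 108.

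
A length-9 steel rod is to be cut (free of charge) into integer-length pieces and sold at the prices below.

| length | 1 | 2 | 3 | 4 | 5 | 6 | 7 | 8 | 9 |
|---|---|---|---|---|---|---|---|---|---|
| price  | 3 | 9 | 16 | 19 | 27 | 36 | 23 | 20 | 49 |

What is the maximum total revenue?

Build v[k] bottom-up: v[k] = max over allowed piece i of (p[i] + v[k−i]).
v[1] = 3
v[2] = 9
v[3] = 16
v[4] = 19  (first piece 1, then v[3]=16)
v[5] = 27
v[6] = 36
v[7] = 39  (first piece 1, then v[6]=36)
v[8] = 45  (first piece 2, then v[6]=36)
v[9] = 52  (first piece 3, then v[6]=36)
One optimal cutting: 6 + 3 → $36 + $16 = $52.

52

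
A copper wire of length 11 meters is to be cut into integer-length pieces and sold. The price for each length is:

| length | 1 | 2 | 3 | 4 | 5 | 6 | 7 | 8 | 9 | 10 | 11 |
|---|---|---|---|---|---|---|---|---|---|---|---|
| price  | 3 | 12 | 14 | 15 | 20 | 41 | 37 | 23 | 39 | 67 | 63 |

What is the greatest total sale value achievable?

Consider every possible first cut. r[k] is the best of p[i]+r[k−i] over all sellable i≤k.
r[1] = 3
r[2] = max(3+3, 12+0) = 12
r[3] = max(3+12, 12+3, 14+0) = 15
r[4] = max(3+15, 12+12, 14+3, 15+0) = 24
r[5] = max(3+24, 12+15, 14+12, 15+3, 20+0) = 27
r[6] = max(3+27, 12+24, 14+15, 15+12, 20+3, 41+0) = 41
r[7] = max(3+41, 12+27, 14+24, …, 41+3, 37+0) = 44
r[8] = max(3+44, 12+41, 14+27, …, 37+3, 23+0) = 53
r[9] = max(3+53, 12+44, 14+41, …, 23+3, 39+0) = 56
r[10] = max(3+56, 12+53, 14+44, …, 39+3, 67+0) = 67
r[11] = max(3+67, 12+56, 14+53, …, 67+3, 63+0) = 70
One optimal cutting: 10 + 1 → €67 + €3 = €70.

70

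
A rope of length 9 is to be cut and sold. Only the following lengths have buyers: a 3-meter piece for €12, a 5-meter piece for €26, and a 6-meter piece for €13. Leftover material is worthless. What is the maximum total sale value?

Consider every possible first cut. best[k] is the best of p[i]+best[k−i] over all sellable i≤k.
best[1] = 0
best[2] = 0
best[3] = 12
best[4] = 12
best[5] = 26
best[6] = 26
best[7] = 26
best[8] = 38  (first piece 3, then best[5]=26)
best[9] = 38
One optimal cutting: pieces 5 + 3 with 1 meter of scrap → €38.

38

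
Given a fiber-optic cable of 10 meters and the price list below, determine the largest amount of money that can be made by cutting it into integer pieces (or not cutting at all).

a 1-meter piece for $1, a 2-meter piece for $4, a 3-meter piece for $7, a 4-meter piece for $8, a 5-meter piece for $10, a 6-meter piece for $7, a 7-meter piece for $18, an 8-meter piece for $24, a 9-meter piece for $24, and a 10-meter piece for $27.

Consider every possible first cut. v[k] is the best of p[i]+v[k−i] over all sellable i≤k.
v[1] = 1
v[2] = 4
v[3] = 7
v[4] = 8  (first piece 1, then v[3]=7)
v[5] = 11  (first piece 2, then v[3]=7)
v[6] = 14  (first piece 3, then v[3]=7)
v[7] = 18
v[8] = 24
v[9] = 25  (first piece 1, then v[8]=24)
v[10] = 28  (first piece 2, then v[8]=24)
One optimal cutting: 8 + 2 → $24 + $4 = $28.

28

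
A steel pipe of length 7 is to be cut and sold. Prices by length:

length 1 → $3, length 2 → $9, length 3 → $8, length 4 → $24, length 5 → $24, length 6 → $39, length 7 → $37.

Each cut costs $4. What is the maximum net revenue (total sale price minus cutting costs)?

38

Build net[k] bottom-up: net[k] = max over allowed piece i of (p[i] + net[k−i]) − 4 per cut.
net[1] = 3
net[2] = 9
net[3] = 8  (first piece 1, then net[2]=9)
net[4] = 24
net[5] = 24
net[6] = 39
net[7] = 38  (first piece 1, then net[6]=39)
One optimal plan: pieces 6 + 1 (1 cut) → $42 − $4 = $38.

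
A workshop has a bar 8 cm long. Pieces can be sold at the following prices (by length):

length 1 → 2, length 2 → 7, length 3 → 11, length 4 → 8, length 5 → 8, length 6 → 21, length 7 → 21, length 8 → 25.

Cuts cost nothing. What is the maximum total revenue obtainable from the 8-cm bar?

Build R[k] bottom-up: R[k] = max over allowed piece i of (p[i] + R[k−i]).
R[1] = 2
R[2] = 7
R[3] = 11
R[4] = 14  (first piece 2, then R[2]=7)
R[5] = 18  (first piece 2, then R[3]=11)
R[6] = 22  (first piece 3, then R[3]=11)
R[7] = 25  (first piece 2, then R[5]=18)
R[8] = 29  (first piece 2, then R[6]=22)
One optimal cutting: 3 + 3 + 2 → 11 + 11 + 7 = 29.

29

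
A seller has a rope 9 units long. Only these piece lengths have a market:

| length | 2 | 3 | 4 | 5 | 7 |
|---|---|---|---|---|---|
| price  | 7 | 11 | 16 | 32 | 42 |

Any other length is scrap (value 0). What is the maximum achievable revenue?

Let r[k] be the best obtainable value from length k. For each k, try every first piece i and keep the best of price[i] + r[k−i].
r[1] = 0
r[2] = 7
r[3] = 11
r[4] = 16
r[5] = 32
r[6] = 32
r[7] = 42
r[8] = 43  (first piece 3, then r[5]=32)
r[9] = 49  (first piece 2, then r[7]=42)
One optimal cutting: 7 + 2 → 49.

49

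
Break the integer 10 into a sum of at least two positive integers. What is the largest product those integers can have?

Let f[k] be the best product for length k (with at least one cut). For each first piece i, the rest contributes max(k−i, f[k−i]).
Small cases: f[2]=1.
f[3] = 1*max(2,1) = 1*2 = 2
f[4] = 2*max(2,1) = 2*2 = 4
f[5] = 2*max(3,2) = 2*3 = 6
f[6] = 3*max(3,2) = 3*3 = 9
f[7] = 2*max(5,6) = 2*6 = 12
f[8] = 2*max(6,9) = 2*9 = 18
f[9] = 3*max(6,9) = 3*9 = 27
f[10] = 2*max(8,18) = 2*18 = 36
One optimal split: 3 + 3 + 2 + 2; product 3*3*2*2 = 36.

36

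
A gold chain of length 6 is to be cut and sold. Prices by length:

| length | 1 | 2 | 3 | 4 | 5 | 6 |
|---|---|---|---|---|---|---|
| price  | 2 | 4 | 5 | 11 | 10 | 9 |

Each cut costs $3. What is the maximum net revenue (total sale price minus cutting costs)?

Consider every possible first cut. v[k] is the best of p[i]+v[k−i] over all sellable i≤k, charging 3 whenever i<k.
v[1] = 2
v[2] = max(2+2-3, 4+0) = 4
v[3] = max(2+4-3, 4+2-3, 5+0) = 5
v[4] = max(2+5-3, 4+4-3, 5+2-3, 11+0) = 11
v[5] = max(2+11-3, 4+5-3, 5+4-3, 11+2-3, 10+0) = 10
v[6] = max(2+10-3, 4+11-3, 5+5-3, 11+4-3, 10+2-3, 9+0) = 12
One optimal plan: pieces 4 + 2 (1 cut) → $15 − $3 = $12.

12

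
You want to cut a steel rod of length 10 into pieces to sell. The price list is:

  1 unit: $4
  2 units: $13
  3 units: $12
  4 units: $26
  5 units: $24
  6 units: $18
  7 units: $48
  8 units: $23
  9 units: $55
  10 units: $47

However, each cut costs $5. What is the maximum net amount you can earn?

55

Consider every possible first cut. net[k] is the best of p[i]+net[k−i] over all sellable i≤k, charging 5 whenever i<k.
net[1] = 4
net[2] = 13
net[3] = 12  (first piece 1, then net[2]=13)
net[4] = 26
net[5] = 25  (first piece 1, then net[4]=26)
net[6] = 34  (first piece 2, then net[4]=26)
net[7] = 48
net[8] = 47  (first piece 1, then net[7]=48)
net[9] = 56  (first piece 2, then net[7]=48)
net[10] = 55  (first piece 1, then net[9]=56)
One optimal plan: pieces 7 + 2 + 1 (2 cuts) → $65 − $10 = $55.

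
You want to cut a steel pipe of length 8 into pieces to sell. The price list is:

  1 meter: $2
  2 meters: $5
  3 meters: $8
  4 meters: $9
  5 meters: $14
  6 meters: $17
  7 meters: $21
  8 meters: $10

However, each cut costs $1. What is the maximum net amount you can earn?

Consider every possible first cut. r[k] is the best of p[i]+r[k−i] over all sellable i≤k, charging 1 whenever i<k.
r[1] = 2
r[2] = 5
r[3] = 8
r[4] = 9  (first piece 1, then r[3]=8)
r[5] = 14
r[6] = 17
r[7] = 21
r[8] = 22  (first piece 1, then r[7]=21)
One optimal plan: pieces 7 + 1 (1 cut) → $23 − $1 = $22.

22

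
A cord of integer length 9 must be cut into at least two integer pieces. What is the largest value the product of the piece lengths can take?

27

Define f[k] = max over 1≤i<k of i · max(k−i, f[k−i]); the inner max lets the remainder stay uncut if that's better.
f[2] = 1*max(1,0) = 1*1 = 1
f[3] = max(1*2, 2*1) = 2
f[4] = max(1*3, 2*2, 3*1) = 4
f[5] = max(1*4, 2*3, 3*2, 4*1) = 6
f[6] = max(1*6, 2*4, 3*3, 4*2, 5*1) = 9
f[7] = max(1*9, 2*6, 3*4, 4*3, 5*2, 6*1) = 12
f[8] = max(1*12, 2*9, 3*6, …, 6*2, 7*1) = 18
f[9] = max(1*18, 2*12, 3*9, …, 7*2, 8*1) = 27
One optimal split: 3 + 3 + 3; product 3*3*3 = 27.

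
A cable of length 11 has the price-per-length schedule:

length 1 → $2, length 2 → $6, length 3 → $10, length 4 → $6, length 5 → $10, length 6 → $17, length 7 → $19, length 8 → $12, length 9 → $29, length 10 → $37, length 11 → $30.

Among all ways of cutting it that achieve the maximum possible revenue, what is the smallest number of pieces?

Let r[k] be the best obtainable value from length k. For each k, try every first piece i and keep the best of price[i] + r[k−i].
r[1] = 2
r[2] = max(2+2, 6+0) = 6
r[3] = max(2+6, 6+2, 10+0) = 10
r[4] = max(2+10, 6+6, 10+2, 6+0) = 12
r[5] = max(2+12, 6+10, 10+6, 6+2, 10+0) = 16
r[6] = max(2+16, 6+12, 10+10, 6+6, 10+2, 17+0) = 20
r[7] = max(2+20, 6+16, 10+12, …, 17+2, 19+0) = 22
r[8] = max(2+22, 6+20, 10+16, …, 19+2, 12+0) = 26
r[9] = max(2+26, 6+22, 10+20, …, 12+2, 29+0) = 30
r[10] = max(2+30, 6+26, 10+22, …, 29+2, 37+0) = 37
r[11] = max(2+37, 6+30, 10+26, …, 37+2, 30+0) = 39
Maximum revenue is $39.
Now minimize piece count subject to staying optimal: for each k, pieces[k] = 1 + min over i with p[i]+r[k−i]=r[k] of pieces[k−i].
pieces[8] = 3
pieces[9] = 3
pieces[10] = 1
pieces[11] = 2

2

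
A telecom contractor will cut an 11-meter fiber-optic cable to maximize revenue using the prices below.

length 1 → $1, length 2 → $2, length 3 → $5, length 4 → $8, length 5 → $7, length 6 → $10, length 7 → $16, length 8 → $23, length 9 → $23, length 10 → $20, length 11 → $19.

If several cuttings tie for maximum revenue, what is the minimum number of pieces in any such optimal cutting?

2

Let r[k] be the best obtainable value from length k. For each k, try every first piece i and keep the best of price[i] + r[k−i].
r[1] = 1
r[2] = max(1+1, 2+0) = 2
r[3] = max(1+2, 2+1, 5+0) = 5
r[4] = max(1+5, 2+2, 5+1, 8+0) = 8
r[5] = max(1+8, 2+5, 5+2, 8+1, 7+0) = 9
r[6] = max(1+9, 2+8, 5+5, 8+2, 7+1, 10+0) = 10
r[7] = max(1+10, 2+9, 5+8, …, 10+1, 16+0) = 16
r[8] = max(1+16, 2+10, 5+9, …, 16+1, 23+0) = 23
r[9] = max(1+23, 2+16, 5+10, …, 23+1, 23+0) = 24
r[10] = max(1+24, 2+23, 5+16, …, 23+1, 20+0) = 25
r[11] = max(1+25, 2+24, 5+23, …, 20+1, 19+0) = 28
Maximum revenue is $28.
Now minimize piece count subject to staying optimal: for each k, pieces[k] = 1 + min over i with p[i]+r[k−i]=r[k] of pieces[k−i].
pieces[8] = 1
pieces[9] = 2
pieces[10] = 2
pieces[11] = 2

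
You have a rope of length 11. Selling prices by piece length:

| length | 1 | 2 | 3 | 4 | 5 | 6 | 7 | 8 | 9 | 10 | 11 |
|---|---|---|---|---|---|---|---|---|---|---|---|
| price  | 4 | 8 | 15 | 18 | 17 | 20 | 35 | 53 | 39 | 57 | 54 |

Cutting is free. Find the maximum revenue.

68

Let best[k] be the best obtainable value from length k. For each k, try every first piece i and keep the best of price[i] + best[k−i].
best[1] = 4
best[2] = 8  (first piece 1, then best[1]=4)
best[3] = 15
best[4] = 19  (first piece 1, then best[3]=15)
best[5] = 23  (first piece 1, then best[4]=19)
best[6] = 30  (first piece 3, then best[3]=15)
best[7] = 35
best[8] = 53
best[9] = 57  (first piece 1, then best[8]=53)
best[10] = 61  (first piece 1, then best[9]=57)
best[11] = 68  (first piece 3, then best[8]=53)
One optimal cutting: 8 + 3 → €53 + €15 = €68.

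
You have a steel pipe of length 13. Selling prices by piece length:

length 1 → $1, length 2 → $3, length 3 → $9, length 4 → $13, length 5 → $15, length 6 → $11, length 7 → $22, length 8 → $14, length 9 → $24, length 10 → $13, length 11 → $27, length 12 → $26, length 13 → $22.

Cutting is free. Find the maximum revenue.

41

Build v[k] bottom-up: v[k] = max over allowed piece i of (p[i] + v[k−i]).
v[1] = 1
v[2] = max(1+1, 3+0) = 3
v[3] = max(1+3, 3+1, 9+0) = 9
v[4] = max(1+9, 3+3, 9+1, 13+0) = 13
v[5] = max(1+13, 3+9, 9+3, 13+1, 15+0) = 15
v[6] = max(1+15, 3+13, 9+9, 13+3, 15+1, 11+0) = 18
v[7] = max(1+18, 3+15, 9+13, …, 11+1, 22+0) = 22
v[8] = max(1+22, 3+18, 9+15, …, 22+1, 14+0) = 26
v[9] = max(1+26, 3+22, 9+18, …, 14+1, 24+0) = 28
v[10] = max(1+28, 3+26, 9+22, …, 24+1, 13+0) = 31
v[11] = max(1+31, 3+28, 9+26, …, 13+1, 27+0) = 35
v[12] = max(1+35, 3+31, 9+28, …, 27+1, 26+0) = 39
v[13] = max(1+39, 3+35, 9+31, …, 26+1, 22+0) = 41
One optimal cutting: 5 + 4 + 4 → $15 + $13 + $13 = $41.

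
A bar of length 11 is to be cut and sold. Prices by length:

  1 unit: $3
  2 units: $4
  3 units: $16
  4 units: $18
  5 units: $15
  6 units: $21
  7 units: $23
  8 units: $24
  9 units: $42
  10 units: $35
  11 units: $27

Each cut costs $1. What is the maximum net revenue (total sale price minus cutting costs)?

50

Let r[k] be the best obtainable value from length k. For each k, try every first piece i and keep the best of price[i] + r[k−i] minus the 1 cut fee when i<k.
r[1] = 3
r[2] = 5  (first piece 1, then r[1]=3)
r[3] = 16
r[4] = 18  (first piece 1, then r[3]=16)
r[5] = 20  (first piece 1, then r[4]=18)
r[6] = 31  (first piece 3, then r[3]=16)
r[7] = 33  (first piece 1, then r[6]=31)
r[8] = 35  (first piece 1, then r[7]=33)
r[9] = 46  (first piece 3, then r[6]=31)
r[10] = 48  (first piece 1, then r[9]=46)
r[11] = 50  (first piece 1, then r[10]=48)
One optimal plan: pieces 3 + 3 + 3 + 1 + 1 (4 cuts) → $54 − $4 = $50.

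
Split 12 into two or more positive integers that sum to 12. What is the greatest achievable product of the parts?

81

Let f[k] be the best product for length k (with at least one cut). For each first piece i, the rest contributes max(k−i, f[k−i]).
Small cases: f[2]=1, f[3]=2, f[4]=4, f[5]=6, f[6]=9.
f[7] = 2×max(5,6) = 2×6 = 12
f[8] = 2×max(6,9) = 2×9 = 18
f[9] = 3×max(6,9) = 3×9 = 27
f[10] = 2×max(8,18) = 2×18 = 36
f[11] = 2×max(9,27) = 2×27 = 54
f[12] = 3×max(9,27) = 3×27 = 81
One optimal split: 3 + 3 + 3 + 3; product 3×3×3×3 = 81.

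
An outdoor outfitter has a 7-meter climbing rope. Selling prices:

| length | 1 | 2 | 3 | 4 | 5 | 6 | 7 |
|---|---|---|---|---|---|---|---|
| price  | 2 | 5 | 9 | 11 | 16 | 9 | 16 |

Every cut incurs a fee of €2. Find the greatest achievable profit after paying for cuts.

19

Let net[k] be the best obtainable value from length k. For each k, try every first piece i and keep the best of price[i] + net[k−i] minus the 2 cut fee when i<k.
net[1] = 2
net[2] = 5
net[3] = 9
net[4] = 11
net[5] = 16
net[6] = 16  (first piece 1, then net[5]=16)
net[7] = 19  (first piece 2, then net[5]=16)
One optimal plan: pieces 5 + 2 (1 cut) → €21 − €2 = €19.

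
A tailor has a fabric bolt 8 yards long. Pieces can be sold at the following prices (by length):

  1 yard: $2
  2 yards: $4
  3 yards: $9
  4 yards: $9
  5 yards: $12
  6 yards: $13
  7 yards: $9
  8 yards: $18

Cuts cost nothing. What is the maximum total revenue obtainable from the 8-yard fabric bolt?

Build R[k] bottom-up: R[k] = max over allowed piece i of (p[i] + R[k−i]).
R[1] = 2
R[2] = 4  (first piece 1, then R[1]=2)
R[3] = 9
R[4] = 11  (first piece 1, then R[3]=9)
R[5] = 13  (first piece 1, then R[4]=11)
R[6] = 18  (first piece 3, then R[3]=9)
R[7] = 20  (first piece 1, then R[6]=18)
R[8] = 22  (first piece 1, then R[7]=20)
One optimal cutting: 3 + 3 + 1 + 1 → $9 + $9 + $2 + $2 = $22.

22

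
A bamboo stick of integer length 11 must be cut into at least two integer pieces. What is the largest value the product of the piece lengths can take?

Define f[k] = max over 1≤i<k of i · max(k−i, f[k−i]); the inner max lets the remainder stay uncut if that's better.
f[2] = 1·max(1,0) = 1·1 = 1
f[3] = max(1·2, 2·1) = 2
f[4] = max(1·3, 2·2, 3·1) = 4
f[5] = max(1·4, 2·3, 3·2, 4·1) = 6
f[6] = max(1·6, 2·4, 3·3, 4·2, 5·1) = 9
f[7] = max(1·9, 2·6, 3·4, 4·3, 5·2, 6·1) = 12
f[8] = max(1·12, 2·9, 3·6, …, 6·2, 7·1) = 18
f[9] = max(1·18, 2·12, 3·9, …, 7·2, 8·1) = 27
f[10] = max(1·27, 2·18, 3·12, …, 8·2, 9·1) = 36
f[11] = max(1·36, 2·27, 3·18, …, 9·2, 10·1) = 54
One optimal split: 3 + 3 + 3 + 2; product 3·3·3·2 = 54.

54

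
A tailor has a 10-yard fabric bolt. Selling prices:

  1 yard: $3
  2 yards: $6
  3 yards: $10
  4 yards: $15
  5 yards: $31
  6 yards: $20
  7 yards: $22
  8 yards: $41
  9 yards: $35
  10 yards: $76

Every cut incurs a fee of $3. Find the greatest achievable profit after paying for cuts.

Build r[k] bottom-up: r[k] = max over allowed piece i of (p[i] + r[k−i]) − 3 per cut.
r[1] = 3
r[2] = max(3+3-3, 6+0) = 6
r[3] = max(3+6-3, 6+3-3, 10+0) = 10
r[4] = max(3+10-3, 6+6-3, 10+3-3, 15+0) = 15
r[5] = max(3+15-3, 6+10-3, 10+6-3, 15+3-3, 31+0) = 31
r[6] = max(3+31-3, 6+15-3, 10+10-3, 15+6-3, 31+3-3, 20+0) = 31
r[7] = max(3+31-3, 6+31-3, 10+15-3, …, 20+3-3, 22+0) = 34
r[8] = max(3+34-3, 6+31-3, 10+31-3, …, 22+3-3, 41+0) = 41
r[9] = max(3+41-3, 6+34-3, 10+31-3, …, 41+3-3, 35+0) = 43
r[10] = max(3+43-3, 6+41-3, 10+34-3, …, 35+3-3, 76+0) = 76
Best is to make no cuts and sell whole for $76.

76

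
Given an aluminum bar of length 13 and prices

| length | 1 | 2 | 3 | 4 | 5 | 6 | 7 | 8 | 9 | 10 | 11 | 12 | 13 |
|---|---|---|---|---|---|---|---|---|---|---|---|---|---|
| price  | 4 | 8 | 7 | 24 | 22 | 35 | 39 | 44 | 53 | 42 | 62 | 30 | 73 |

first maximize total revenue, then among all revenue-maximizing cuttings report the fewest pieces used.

Let r[k] be the best obtainable value from length k. For each k, try every first piece i and keep the best of price[i] + r[k−i].
r[1] = 4
r[2] = max(4+4, 8+0) = 8
r[3] = max(4+8, 8+4, 7+0) = 12
r[4] = max(4+12, 8+8, 7+4, 24+0) = 24
r[5] = max(4+24, 8+12, 7+8, 24+4, 22+0) = 28
r[6] = max(4+28, 8+24, 7+12, 24+8, 22+4, 35+0) = 35
r[7] = max(4+35, 8+28, 7+24, …, 35+4, 39+0) = 39
r[8] = max(4+39, 8+35, 7+28, …, 39+4, 44+0) = 48
r[9] = max(4+48, 8+39, 7+35, …, 44+4, 53+0) = 53
r[10] = max(4+53, 8+48, 7+39, …, 53+4, 42+0) = 59
r[11] = max(4+59, 8+53, 7+48, …, 42+4, 62+0) = 63
r[12] = max(4+63, 8+59, 7+53, …, 62+4, 30+0) = 72
r[13] = max(4+72, 8+63, 7+59, …, 30+4, 73+0) = 77
Maximum revenue is $77.
Now minimize piece count subject to staying optimal: for each k, pieces[k] = 1 + min over i with p[i]+r[k−i]=r[k] of pieces[k−i].
pieces[10] = 2
pieces[11] = 2
pieces[12] = 3
pieces[13] = 2

2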